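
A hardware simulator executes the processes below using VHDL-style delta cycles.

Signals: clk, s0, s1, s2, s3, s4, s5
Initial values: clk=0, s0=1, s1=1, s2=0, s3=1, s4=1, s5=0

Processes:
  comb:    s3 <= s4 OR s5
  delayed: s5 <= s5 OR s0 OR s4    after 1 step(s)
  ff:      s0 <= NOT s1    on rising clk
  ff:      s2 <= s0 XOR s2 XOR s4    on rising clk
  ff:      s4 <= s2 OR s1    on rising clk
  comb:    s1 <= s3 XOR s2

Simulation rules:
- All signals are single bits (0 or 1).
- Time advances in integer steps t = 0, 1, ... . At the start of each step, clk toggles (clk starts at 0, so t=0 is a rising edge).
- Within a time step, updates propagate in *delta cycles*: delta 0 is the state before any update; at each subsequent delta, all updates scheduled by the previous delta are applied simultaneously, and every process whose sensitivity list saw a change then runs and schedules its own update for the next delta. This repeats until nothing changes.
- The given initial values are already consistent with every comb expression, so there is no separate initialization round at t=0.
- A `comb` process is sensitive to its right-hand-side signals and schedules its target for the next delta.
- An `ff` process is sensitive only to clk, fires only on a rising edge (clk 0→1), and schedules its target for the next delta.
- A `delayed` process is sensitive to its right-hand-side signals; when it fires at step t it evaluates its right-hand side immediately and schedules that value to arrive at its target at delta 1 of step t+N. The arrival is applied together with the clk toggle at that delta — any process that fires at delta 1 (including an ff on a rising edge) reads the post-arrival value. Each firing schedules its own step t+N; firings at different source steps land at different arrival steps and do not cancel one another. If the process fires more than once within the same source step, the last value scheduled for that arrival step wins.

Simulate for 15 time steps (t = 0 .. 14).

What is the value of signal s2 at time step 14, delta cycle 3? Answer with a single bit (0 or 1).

t=0 Δ0: s3=1 clk=0 s2=0 s5=0 s1=1 s0=1 s4=1
  Δ1: clk:0→1
  Δ2: s0:1→0
  (2Δ to stable)
t=1 Δ0: s3=1 clk=1 s2=0 s5=0 s1=1 s0=0 s4=1
  Δ1: clk:1→0, s5:0→1
  (1Δ to stable)
t=2 Δ0: s3=1 clk=0 s2=0 s5=1 s1=1 s0=0 s4=1
  Δ1: clk:0→1
  Δ2: s2:0→1
  Δ3: s1:1→0
  (3Δ to stable)
t=3 Δ0: s3=1 clk=1 s2=1 s5=1 s1=0 s0=0 s4=1
  Δ1: clk:1→0
  (1Δ to stable)
t=4 Δ0: s3=1 clk=0 s2=1 s5=1 s1=0 s0=0 s4=1
  Δ1: clk:0→1
  Δ2: s2:1→0, s0:0→1
  Δ3: s1:0→1
  (3Δ to stable)
t=5 Δ0: s3=1 clk=1 s2=0 s5=1 s1=1 s0=1 s4=1
  Δ1: clk:1→0
  (1Δ to stable)
t=6 Δ0: s3=1 clk=0 s2=0 s5=1 s1=1 s0=1 s4=1
  Δ1: clk:0→1
  Δ2: s0:1→0
  (2Δ to stable)
t=7 Δ0: s3=1 clk=1 s2=0 s5=1 s1=1 s0=0 s4=1
  Δ1: clk:1→0
  (1Δ to stable)
t=8 Δ0: s3=1 clk=0 s2=0 s5=1 s1=1 s0=0 s4=1
  Δ1: clk:0→1
  Δ2: s2:0→1
  Δ3: s1:1→0
  (3Δ to stable)
t=9 Δ0: s3=1 clk=1 s2=1 s5=1 s1=0 s0=0 s4=1
  Δ1: clk:1→0
  (1Δ to stable)
t=10 Δ0: s3=1 clk=0 s2=1 s5=1 s1=0 s0=0 s4=1
  Δ1: clk:0→1
  Δ2: s2:1→0, s0:0→1
  Δ3: s1:0→1
  (3Δ to stable)
t=11 Δ0: s3=1 clk=1 s2=0 s5=1 s1=1 s0=1 s4=1
  Δ1: clk:1→0
  (1Δ to stable)
t=12 Δ0: s3=1 clk=0 s2=0 s5=1 s1=1 s0=1 s4=1
  Δ1: clk:0→1
  Δ2: s0:1→0
  (2Δ to stable)
t=13 Δ0: s3=1 clk=1 s2=0 s5=1 s1=1 s0=0 s4=1
  Δ1: clk:1→0
  (1Δ to stable)
t=14 Δ0: s3=1 clk=0 s2=0 s5=1 s1=1 s0=0 s4=1
  Δ1: clk:0→1
  Δ2: s2:0→1
  Δ3: s1:1→0
  (3Δ to stable)

1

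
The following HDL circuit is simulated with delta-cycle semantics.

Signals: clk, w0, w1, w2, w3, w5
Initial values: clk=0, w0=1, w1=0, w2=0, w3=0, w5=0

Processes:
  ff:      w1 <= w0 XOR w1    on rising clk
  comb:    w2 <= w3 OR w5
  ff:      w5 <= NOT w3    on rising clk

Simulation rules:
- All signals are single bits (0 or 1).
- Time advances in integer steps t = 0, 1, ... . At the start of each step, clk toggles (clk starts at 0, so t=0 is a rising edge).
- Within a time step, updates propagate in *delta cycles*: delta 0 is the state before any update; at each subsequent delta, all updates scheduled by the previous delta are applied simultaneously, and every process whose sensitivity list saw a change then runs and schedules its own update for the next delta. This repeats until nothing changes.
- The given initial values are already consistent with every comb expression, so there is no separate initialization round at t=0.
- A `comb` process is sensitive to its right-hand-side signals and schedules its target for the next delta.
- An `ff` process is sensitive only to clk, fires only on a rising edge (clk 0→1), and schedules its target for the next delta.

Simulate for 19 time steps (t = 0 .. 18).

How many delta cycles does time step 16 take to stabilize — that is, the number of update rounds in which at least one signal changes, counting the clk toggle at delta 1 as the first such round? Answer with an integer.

2

[bits: w3,w5,clk,w0,w1,w2]
t=0: Δ0=000100 Δ1=001100 Δ2=011110 Δ3=011111 | 3Δ
t=1: Δ0=011111 Δ1=010111 | 1Δ
t=2: Δ0=010111 Δ1=011111 Δ2=011101 | 2Δ
t=3: Δ0=011101 Δ1=010101 | 1Δ
t=4: Δ0=010101 Δ1=011101 Δ2=011111 | 2Δ
t=5: Δ0=011111 Δ1=010111 | 1Δ
t=6: Δ0=010111 Δ1=011111 Δ2=011101 | 2Δ
t=7: Δ0=011101 Δ1=010101 | 1Δ
t=8: Δ0=010101 Δ1=011101 Δ2=011111 | 2Δ
t=9: Δ0=011111 Δ1=010111 | 1Δ
t=10: Δ0=010111 Δ1=011111 Δ2=011101 | 2Δ
t=11: Δ0=011101 Δ1=010101 | 1Δ
t=12: Δ0=010101 Δ1=011101 Δ2=011111 | 2Δ
t=13: Δ0=011111 Δ1=010111 | 1Δ
t=14: Δ0=010111 Δ1=011111 Δ2=011101 | 2Δ
t=15: Δ0=011101 Δ1=010101 | 1Δ
t=16: Δ0=010101 Δ1=011101 Δ2=011111 | 2Δ
t=17: Δ0=011111 Δ1=010111 | 1Δ
t=18: Δ0=010111 Δ1=011111 Δ2=011101 | 2Δ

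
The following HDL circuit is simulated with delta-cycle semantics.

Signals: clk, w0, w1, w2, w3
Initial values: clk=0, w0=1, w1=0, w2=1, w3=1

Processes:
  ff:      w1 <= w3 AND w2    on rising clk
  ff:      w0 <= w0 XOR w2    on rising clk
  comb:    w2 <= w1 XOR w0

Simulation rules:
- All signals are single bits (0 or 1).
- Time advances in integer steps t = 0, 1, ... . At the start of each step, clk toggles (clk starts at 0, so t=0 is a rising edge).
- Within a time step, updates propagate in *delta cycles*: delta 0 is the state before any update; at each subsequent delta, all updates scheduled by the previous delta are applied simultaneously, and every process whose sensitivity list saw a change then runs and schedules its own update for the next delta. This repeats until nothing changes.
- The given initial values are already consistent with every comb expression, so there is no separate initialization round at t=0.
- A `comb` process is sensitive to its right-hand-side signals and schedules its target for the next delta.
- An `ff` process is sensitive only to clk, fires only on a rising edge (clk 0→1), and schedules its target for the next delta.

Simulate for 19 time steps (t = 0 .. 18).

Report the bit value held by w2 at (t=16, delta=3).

1

[bits: w1,w3,w0,clk,w2]
t=0: Δ0=01101 Δ1=01111 Δ2=11011 | 2Δ
t=1: Δ0=11011 Δ1=11001 | 1Δ
t=2: Δ0=11001 Δ1=11011 Δ2=11111 Δ3=11110 | 3Δ
t=3: Δ0=11110 Δ1=11100 | 1Δ
t=4: Δ0=11100 Δ1=11110 Δ2=01110 Δ3=01111 | 3Δ
t=5: Δ0=01111 Δ1=01101 | 1Δ
t=6: Δ0=01101 Δ1=01111 Δ2=11011 | 2Δ
t=7: Δ0=11011 Δ1=11001 | 1Δ
t=8: Δ0=11001 Δ1=11011 Δ2=11111 Δ3=11110 | 3Δ
t=9: Δ0=11110 Δ1=11100 | 1Δ
t=10: Δ0=11100 Δ1=11110 Δ2=01110 Δ3=01111 | 3Δ
t=11: Δ0=01111 Δ1=01101 | 1Δ
t=12: Δ0=01101 Δ1=01111 Δ2=11011 | 2Δ
t=13: Δ0=11011 Δ1=11001 | 1Δ
t=14: Δ0=11001 Δ1=11011 Δ2=11111 Δ3=11110 | 3Δ
t=15: Δ0=11110 Δ1=11100 | 1Δ
t=16: Δ0=11100 Δ1=11110 Δ2=01110 Δ3=01111 | 3Δ
t=17: Δ0=01111 Δ1=01101 | 1Δ
t=18: Δ0=01101 Δ1=01111 Δ2=11011 | 2Δ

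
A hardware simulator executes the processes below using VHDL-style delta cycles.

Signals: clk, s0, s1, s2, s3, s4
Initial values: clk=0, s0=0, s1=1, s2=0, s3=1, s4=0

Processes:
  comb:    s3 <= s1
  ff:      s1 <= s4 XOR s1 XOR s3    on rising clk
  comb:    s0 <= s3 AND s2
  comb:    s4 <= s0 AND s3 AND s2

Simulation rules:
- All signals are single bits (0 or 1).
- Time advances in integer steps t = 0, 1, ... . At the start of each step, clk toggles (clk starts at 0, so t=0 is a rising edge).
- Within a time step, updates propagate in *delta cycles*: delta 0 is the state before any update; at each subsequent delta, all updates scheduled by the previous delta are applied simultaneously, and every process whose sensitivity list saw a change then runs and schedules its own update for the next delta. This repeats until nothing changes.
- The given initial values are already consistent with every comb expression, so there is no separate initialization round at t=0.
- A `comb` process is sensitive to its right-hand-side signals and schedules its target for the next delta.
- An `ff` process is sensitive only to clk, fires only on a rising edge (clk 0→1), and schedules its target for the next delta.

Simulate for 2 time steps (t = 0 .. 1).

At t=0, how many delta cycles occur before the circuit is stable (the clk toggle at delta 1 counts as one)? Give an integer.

3

t0.Δ0 clk=0 s2=0 s3=1 s4=0 s1=1 s0=0
t0.Δ1 clk=1 s2=0 s3=1 s4=0 s1=1 s0=0
t0.Δ2 clk=1 s2=0 s3=1 s4=0 s1=0 s0=0
t0.Δ3 clk=1 s2=0 s3=0 s4=0 s1=0 s0=0
t1.Δ0 clk=1 s2=0 s3=0 s4=0 s1=0 s0=0
t1.Δ1 clk=0 s2=0 s3=0 s4=0 s1=0 s0=0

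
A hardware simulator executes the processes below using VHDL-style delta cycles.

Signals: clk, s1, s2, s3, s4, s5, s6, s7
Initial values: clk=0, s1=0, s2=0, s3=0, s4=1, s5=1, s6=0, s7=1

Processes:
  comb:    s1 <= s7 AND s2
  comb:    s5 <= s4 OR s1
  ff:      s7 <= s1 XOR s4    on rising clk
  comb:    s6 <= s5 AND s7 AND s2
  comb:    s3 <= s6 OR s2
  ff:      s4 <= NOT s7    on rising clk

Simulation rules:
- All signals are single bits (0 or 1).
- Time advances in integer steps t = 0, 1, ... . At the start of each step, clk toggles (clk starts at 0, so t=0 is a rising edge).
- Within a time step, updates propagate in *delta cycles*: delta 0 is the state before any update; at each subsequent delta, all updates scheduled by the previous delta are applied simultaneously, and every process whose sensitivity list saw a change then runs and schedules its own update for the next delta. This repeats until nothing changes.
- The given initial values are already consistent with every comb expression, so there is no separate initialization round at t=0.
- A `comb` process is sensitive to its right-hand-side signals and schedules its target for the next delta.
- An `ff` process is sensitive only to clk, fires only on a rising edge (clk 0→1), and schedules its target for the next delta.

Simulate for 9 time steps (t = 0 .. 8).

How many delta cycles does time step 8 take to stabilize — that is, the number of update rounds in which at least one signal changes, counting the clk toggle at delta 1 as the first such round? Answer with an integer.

[bits: s5,s2,s7,s3,clk,s1,s6,s4]
t=0: Δ0=10100001 Δ1=10101001 Δ2=10101000 Δ3=00101000 | 3Δ
t=1: Δ0=00101000 Δ1=00100000 | 1Δ
t=2: Δ0=00100000 Δ1=00101000 Δ2=00001000 | 2Δ
t=3: Δ0=00001000 Δ1=00000000 | 1Δ
t=4: Δ0=00000000 Δ1=00001000 Δ2=00001001 Δ3=10001001 | 3Δ
t=5: Δ0=10001001 Δ1=10000001 | 1Δ
t=6: Δ0=10000001 Δ1=10001001 Δ2=10101001 | 2Δ
t=7: Δ0=10101001 Δ1=10100001 | 1Δ
t=8: Δ0=10100001 Δ1=10101001 Δ2=10101000 Δ3=00101000 | 3Δ

3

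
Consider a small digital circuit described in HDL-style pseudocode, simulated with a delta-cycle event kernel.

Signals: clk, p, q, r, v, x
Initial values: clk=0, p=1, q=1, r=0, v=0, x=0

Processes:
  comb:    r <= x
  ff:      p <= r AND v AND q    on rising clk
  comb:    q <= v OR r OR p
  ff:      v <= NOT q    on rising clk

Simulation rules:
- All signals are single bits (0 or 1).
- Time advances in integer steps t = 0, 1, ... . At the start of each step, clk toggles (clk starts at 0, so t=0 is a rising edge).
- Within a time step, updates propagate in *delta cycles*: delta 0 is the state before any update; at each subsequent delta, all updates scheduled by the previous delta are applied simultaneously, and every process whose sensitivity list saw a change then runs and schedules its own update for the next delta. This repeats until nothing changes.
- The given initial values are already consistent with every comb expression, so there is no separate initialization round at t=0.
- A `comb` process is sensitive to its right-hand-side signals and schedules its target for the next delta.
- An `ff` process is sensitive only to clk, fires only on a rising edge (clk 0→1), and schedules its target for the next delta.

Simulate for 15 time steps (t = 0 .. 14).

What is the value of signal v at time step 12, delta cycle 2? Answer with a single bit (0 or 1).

t0.Δ0 p=1 q=1 r=0 clk=0 v=0 x=0
t0.Δ1 p=1 q=1 r=0 clk=1 v=0 x=0
t0.Δ2 p=0 q=1 r=0 clk=1 v=0 x=0
t0.Δ3 p=0 q=0 r=0 clk=1 v=0 x=0
t1.Δ0 p=0 q=0 r=0 clk=1 v=0 x=0
t1.Δ1 p=0 q=0 r=0 clk=0 v=0 x=0
t2.Δ0 p=0 q=0 r=0 clk=0 v=0 x=0
t2.Δ1 p=0 q=0 r=0 clk=1 v=0 x=0
t2.Δ2 p=0 q=0 r=0 clk=1 v=1 x=0
t2.Δ3 p=0 q=1 r=0 clk=1 v=1 x=0
t3.Δ0 p=0 q=1 r=0 clk=1 v=1 x=0
t3.Δ1 p=0 q=1 r=0 clk=0 v=1 x=0
t4.Δ0 p=0 q=1 r=0 clk=0 v=1 x=0
t4.Δ1 p=0 q=1 r=0 clk=1 v=1 x=0
t4.Δ2 p=0 q=1 r=0 clk=1 v=0 x=0
t4.Δ3 p=0 q=0 r=0 clk=1 v=0 x=0
t5.Δ0 p=0 q=0 r=0 clk=1 v=0 x=0
t5.Δ1 p=0 q=0 r=0 clk=0 v=0 x=0
t6.Δ0 p=0 q=0 r=0 clk=0 v=0 x=0
t6.Δ1 p=0 q=0 r=0 clk=1 v=0 x=0
t6.Δ2 p=0 q=0 r=0 clk=1 v=1 x=0
t6.Δ3 p=0 q=1 r=0 clk=1 v=1 x=0
t7.Δ0 p=0 q=1 r=0 clk=1 v=1 x=0
t7.Δ1 p=0 q=1 r=0 clk=0 v=1 x=0
t8.Δ0 p=0 q=1 r=0 clk=0 v=1 x=0
t8.Δ1 p=0 q=1 r=0 clk=1 v=1 x=0
t8.Δ2 p=0 q=1 r=0 clk=1 v=0 x=0
t8.Δ3 p=0 q=0 r=0 clk=1 v=0 x=0
t9.Δ0 p=0 q=0 r=0 clk=1 v=0 x=0
t9.Δ1 p=0 q=0 r=0 clk=0 v=0 x=0
t10.Δ0 p=0 q=0 r=0 clk=0 v=0 x=0
t10.Δ1 p=0 q=0 r=0 clk=1 v=0 x=0
t10.Δ2 p=0 q=0 r=0 clk=1 v=1 x=0
t10.Δ3 p=0 q=1 r=0 clk=1 v=1 x=0
t11.Δ0 p=0 q=1 r=0 clk=1 v=1 x=0
t11.Δ1 p=0 q=1 r=0 clk=0 v=1 x=0
t12.Δ0 p=0 q=1 r=0 clk=0 v=1 x=0
t12.Δ1 p=0 q=1 r=0 clk=1 v=1 x=0
t12.Δ2 p=0 q=1 r=0 clk=1 v=0 x=0
t12.Δ3 p=0 q=0 r=0 clk=1 v=0 x=0
t13.Δ0 p=0 q=0 r=0 clk=1 v=0 x=0
t13.Δ1 p=0 q=0 r=0 clk=0 v=0 x=0
t14.Δ0 p=0 q=0 r=0 clk=0 v=0 x=0
t14.Δ1 p=0 q=0 r=0 clk=1 v=0 x=0
t14.Δ2 p=0 q=0 r=0 clk=1 v=1 x=0
t14.Δ3 p=0 q=1 r=0 clk=1 v=1 x=0

0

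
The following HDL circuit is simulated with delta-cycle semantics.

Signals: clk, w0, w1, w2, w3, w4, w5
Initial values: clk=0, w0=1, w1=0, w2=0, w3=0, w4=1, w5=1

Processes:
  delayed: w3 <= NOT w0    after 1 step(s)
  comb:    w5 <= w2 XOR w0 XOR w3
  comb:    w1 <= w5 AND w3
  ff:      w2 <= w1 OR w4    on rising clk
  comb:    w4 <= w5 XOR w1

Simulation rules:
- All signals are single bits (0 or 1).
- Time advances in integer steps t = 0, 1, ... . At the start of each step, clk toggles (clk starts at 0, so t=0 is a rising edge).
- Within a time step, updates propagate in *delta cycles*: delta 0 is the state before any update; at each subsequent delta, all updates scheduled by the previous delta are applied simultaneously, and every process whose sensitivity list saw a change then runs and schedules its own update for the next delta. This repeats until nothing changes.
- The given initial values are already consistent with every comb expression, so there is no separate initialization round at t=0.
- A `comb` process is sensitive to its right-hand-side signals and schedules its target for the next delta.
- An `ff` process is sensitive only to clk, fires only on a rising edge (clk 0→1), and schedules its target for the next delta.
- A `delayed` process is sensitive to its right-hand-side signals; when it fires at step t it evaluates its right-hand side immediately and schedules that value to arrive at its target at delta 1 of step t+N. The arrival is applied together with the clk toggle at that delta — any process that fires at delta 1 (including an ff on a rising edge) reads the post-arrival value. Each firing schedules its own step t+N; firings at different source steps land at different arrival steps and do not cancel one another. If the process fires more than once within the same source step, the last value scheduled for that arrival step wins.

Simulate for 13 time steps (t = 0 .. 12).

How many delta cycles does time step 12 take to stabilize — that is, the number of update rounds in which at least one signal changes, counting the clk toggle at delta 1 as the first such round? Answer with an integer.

4

t=0 Δ0: w3=0 w2=0 w0=1 w4=1 clk=0 w1=0 w5=1
  Δ1: clk:0→1
  Δ2: w2:0→1
  Δ3: w5:1→0
  Δ4: w4:1→0
  (4Δ to stable)
t=1 Δ0: w3=0 w2=1 w0=1 w4=0 clk=1 w1=0 w5=0
  Δ1: clk:1→0
  (1Δ to stable)
t=2 Δ0: w3=0 w2=1 w0=1 w4=0 clk=0 w1=0 w5=0
  Δ1: clk:0→1
  Δ2: w2:1→0
  Δ3: w5:0→1
  Δ4: w4:0→1
  (4Δ to stable)
t=3 Δ0: w3=0 w2=0 w0=1 w4=1 clk=1 w1=0 w5=1
  Δ1: clk:1→0
  (1Δ to stable)
t=4 Δ0: w3=0 w2=0 w0=1 w4=1 clk=0 w1=0 w5=1
  Δ1: clk:0→1
  Δ2: w2:0→1
  Δ3: w5:1→0
  Δ4: w4:1→0
  (4Δ to stable)
t=5 Δ0: w3=0 w2=1 w0=1 w4=0 clk=1 w1=0 w5=0
  Δ1: clk:1→0
  (1Δ to stable)
t=6 Δ0: w3=0 w2=1 w0=1 w4=0 clk=0 w1=0 w5=0
  Δ1: clk:0→1
  Δ2: w2:1→0
  Δ3: w5:0→1
  Δ4: w4:0→1
  (4Δ to stable)
t=7 Δ0: w3=0 w2=0 w0=1 w4=1 clk=1 w1=0 w5=1
  Δ1: clk:1→0
  (1Δ to stable)
t=8 Δ0: w3=0 w2=0 w0=1 w4=1 clk=0 w1=0 w5=1
  Δ1: clk:0→1
  Δ2: w2:0→1
  Δ3: w5:1→0
  Δ4: w4:1→0
  (4Δ to stable)
t=9 Δ0: w3=0 w2=1 w0=1 w4=0 clk=1 w1=0 w5=0
  Δ1: clk:1→0
  (1Δ to stable)
t=10 Δ0: w3=0 w2=1 w0=1 w4=0 clk=0 w1=0 w5=0
  Δ1: clk:0→1
  Δ2: w2:1→0
  Δ3: w5:0→1
  Δ4: w4:0→1
  (4Δ to stable)
t=11 Δ0: w3=0 w2=0 w0=1 w4=1 clk=1 w1=0 w5=1
  Δ1: clk:1→0
  (1Δ to stable)
t=12 Δ0: w3=0 w2=0 w0=1 w4=1 clk=0 w1=0 w5=1
  Δ1: clk:0→1
  Δ2: w2:0→1
  Δ3: w5:1→0
  Δ4: w4:1→0
  (4Δ to stable)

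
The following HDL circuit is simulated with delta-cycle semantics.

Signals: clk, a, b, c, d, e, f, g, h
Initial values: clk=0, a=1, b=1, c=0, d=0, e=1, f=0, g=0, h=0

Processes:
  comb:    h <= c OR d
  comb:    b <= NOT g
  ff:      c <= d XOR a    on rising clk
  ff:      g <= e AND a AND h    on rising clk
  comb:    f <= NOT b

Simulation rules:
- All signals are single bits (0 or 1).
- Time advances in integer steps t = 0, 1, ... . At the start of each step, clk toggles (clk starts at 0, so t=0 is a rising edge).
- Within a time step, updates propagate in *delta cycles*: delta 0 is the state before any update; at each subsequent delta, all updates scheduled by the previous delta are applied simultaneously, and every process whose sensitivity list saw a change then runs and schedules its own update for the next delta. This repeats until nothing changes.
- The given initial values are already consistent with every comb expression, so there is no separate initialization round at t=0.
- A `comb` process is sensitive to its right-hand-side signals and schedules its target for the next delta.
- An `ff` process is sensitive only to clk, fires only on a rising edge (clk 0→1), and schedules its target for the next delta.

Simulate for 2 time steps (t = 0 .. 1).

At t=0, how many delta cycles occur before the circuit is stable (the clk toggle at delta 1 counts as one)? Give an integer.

3

[bits: d,e,c,g,f,h,a,clk,b]
t=0: Δ0=010000101 Δ1=010000111 Δ2=011000111 Δ3=011001111 | 3Δ
t=1: Δ0=011001111 Δ1=011001101 | 1Δ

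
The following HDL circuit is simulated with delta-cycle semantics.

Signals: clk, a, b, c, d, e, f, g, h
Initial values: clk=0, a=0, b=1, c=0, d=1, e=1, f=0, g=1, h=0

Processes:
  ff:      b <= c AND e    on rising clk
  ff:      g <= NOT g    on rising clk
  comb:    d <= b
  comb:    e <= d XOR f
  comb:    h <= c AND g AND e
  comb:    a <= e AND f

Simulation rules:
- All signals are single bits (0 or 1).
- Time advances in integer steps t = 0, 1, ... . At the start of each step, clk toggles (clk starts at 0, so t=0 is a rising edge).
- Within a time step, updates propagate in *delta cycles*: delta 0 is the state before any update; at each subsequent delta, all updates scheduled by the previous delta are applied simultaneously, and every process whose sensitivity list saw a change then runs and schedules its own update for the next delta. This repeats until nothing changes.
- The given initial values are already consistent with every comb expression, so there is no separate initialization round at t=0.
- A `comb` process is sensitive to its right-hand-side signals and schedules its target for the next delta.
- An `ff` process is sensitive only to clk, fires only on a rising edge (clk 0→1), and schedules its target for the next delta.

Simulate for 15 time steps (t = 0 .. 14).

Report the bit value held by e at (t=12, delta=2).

0

t=0 Δ0: b=1 f=0 d=1 h=0 g=1 a=0 c=0 e=1 clk=0
  Δ1: clk:0→1
  Δ2: b:1→0, g:1→0
  Δ3: d:1→0
  Δ4: e:1→0
  (4Δ to stable)
t=1 Δ0: b=0 f=0 d=0 h=0 g=0 a=0 c=0 e=0 clk=1
  Δ1: clk:1→0
  (1Δ to stable)
t=2 Δ0: b=0 f=0 d=0 h=0 g=0 a=0 c=0 e=0 clk=0
  Δ1: clk:0→1
  Δ2: g:0→1
  (2Δ to stable)
t=3 Δ0: b=0 f=0 d=0 h=0 g=1 a=0 c=0 e=0 clk=1
  Δ1: clk:1→0
  (1Δ to stable)
t=4 Δ0: b=0 f=0 d=0 h=0 g=1 a=0 c=0 e=0 clk=0
  Δ1: clk:0→1
  Δ2: g:1→0
  (2Δ to stable)
t=5 Δ0: b=0 f=0 d=0 h=0 g=0 a=0 c=0 e=0 clk=1
  Δ1: clk:1→0
  (1Δ to stable)
t=6 Δ0: b=0 f=0 d=0 h=0 g=0 a=0 c=0 e=0 clk=0
  Δ1: clk:0→1
  Δ2: g:0→1
  (2Δ to stable)
t=7 Δ0: b=0 f=0 d=0 h=0 g=1 a=0 c=0 e=0 clk=1
  Δ1: clk:1→0
  (1Δ to stable)
t=8 Δ0: b=0 f=0 d=0 h=0 g=1 a=0 c=0 e=0 clk=0
  Δ1: clk:0→1
  Δ2: g:1→0
  (2Δ to stable)
t=9 Δ0: b=0 f=0 d=0 h=0 g=0 a=0 c=0 e=0 clk=1
  Δ1: clk:1→0
  (1Δ to stable)
t=10 Δ0: b=0 f=0 d=0 h=0 g=0 a=0 c=0 e=0 clk=0
  Δ1: clk:0→1
  Δ2: g:0→1
  (2Δ to stable)
t=11 Δ0: b=0 f=0 d=0 h=0 g=1 a=0 c=0 e=0 clk=1
  Δ1: clk:1→0
  (1Δ to stable)
t=12 Δ0: b=0 f=0 d=0 h=0 g=1 a=0 c=0 e=0 clk=0
  Δ1: clk:0→1
  Δ2: g:1→0
  (2Δ to stable)
t=13 Δ0: b=0 f=0 d=0 h=0 g=0 a=0 c=0 e=0 clk=1
  Δ1: clk:1→0
  (1Δ to stable)
t=14 Δ0: b=0 f=0 d=0 h=0 g=0 a=0 c=0 e=0 clk=0
  Δ1: clk:0→1
  Δ2: g:0→1
  (2Δ to stable)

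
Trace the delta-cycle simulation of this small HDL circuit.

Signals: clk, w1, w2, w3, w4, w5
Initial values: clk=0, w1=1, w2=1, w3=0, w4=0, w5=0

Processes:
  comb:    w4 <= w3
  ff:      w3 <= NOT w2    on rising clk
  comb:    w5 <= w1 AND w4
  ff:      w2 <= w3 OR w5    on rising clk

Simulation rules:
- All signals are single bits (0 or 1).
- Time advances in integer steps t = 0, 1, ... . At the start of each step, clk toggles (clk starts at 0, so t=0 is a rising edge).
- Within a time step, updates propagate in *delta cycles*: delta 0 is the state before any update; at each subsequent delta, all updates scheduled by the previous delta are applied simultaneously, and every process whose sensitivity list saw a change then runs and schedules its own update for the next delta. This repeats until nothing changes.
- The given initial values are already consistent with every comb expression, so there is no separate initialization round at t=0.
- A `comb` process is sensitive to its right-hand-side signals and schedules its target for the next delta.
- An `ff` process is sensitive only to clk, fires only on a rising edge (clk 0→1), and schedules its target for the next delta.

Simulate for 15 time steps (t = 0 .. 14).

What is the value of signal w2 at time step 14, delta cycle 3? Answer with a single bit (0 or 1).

[bits: w2,w3,w4,w5,clk,w1]
t=0: Δ0=100001 Δ1=100011 Δ2=000011 | 2Δ
t=1: Δ0=000011 Δ1=000001 | 1Δ
t=2: Δ0=000001 Δ1=000011 Δ2=010011 Δ3=011011 Δ4=011111 | 4Δ
t=3: Δ0=011111 Δ1=011101 | 1Δ
t=4: Δ0=011101 Δ1=011111 Δ2=111111 | 2Δ
t=5: Δ0=111111 Δ1=111101 | 1Δ
t=6: Δ0=111101 Δ1=111111 Δ2=101111 Δ3=100111 Δ4=100011 | 4Δ
t=7: Δ0=100011 Δ1=100001 | 1Δ
t=8: Δ0=100001 Δ1=100011 Δ2=000011 | 2Δ
t=9: Δ0=000011 Δ1=000001 | 1Δ
t=10: Δ0=000001 Δ1=000011 Δ2=010011 Δ3=011011 Δ4=011111 | 4Δ
t=11: Δ0=011111 Δ1=011101 | 1Δ
t=12: Δ0=011101 Δ1=011111 Δ2=111111 | 2Δ
t=13: Δ0=111111 Δ1=111101 | 1Δ
t=14: Δ0=111101 Δ1=111111 Δ2=101111 Δ3=100111 Δ4=100011 | 4Δ

1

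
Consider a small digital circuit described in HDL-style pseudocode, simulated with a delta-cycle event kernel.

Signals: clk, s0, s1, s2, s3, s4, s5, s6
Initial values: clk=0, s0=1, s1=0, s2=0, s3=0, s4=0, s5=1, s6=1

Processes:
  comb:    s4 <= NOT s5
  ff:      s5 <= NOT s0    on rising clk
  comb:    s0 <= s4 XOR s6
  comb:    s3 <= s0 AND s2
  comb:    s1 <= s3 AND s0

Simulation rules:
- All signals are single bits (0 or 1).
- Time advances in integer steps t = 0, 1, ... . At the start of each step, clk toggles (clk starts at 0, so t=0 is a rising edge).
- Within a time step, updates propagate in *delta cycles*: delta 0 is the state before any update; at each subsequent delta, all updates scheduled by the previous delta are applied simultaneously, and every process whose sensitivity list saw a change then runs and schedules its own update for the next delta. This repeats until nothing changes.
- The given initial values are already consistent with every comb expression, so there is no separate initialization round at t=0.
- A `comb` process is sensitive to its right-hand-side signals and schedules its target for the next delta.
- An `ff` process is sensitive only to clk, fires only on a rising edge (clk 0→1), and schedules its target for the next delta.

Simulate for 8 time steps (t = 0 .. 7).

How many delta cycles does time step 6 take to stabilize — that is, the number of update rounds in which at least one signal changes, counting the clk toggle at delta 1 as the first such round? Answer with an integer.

[bits: s3,s1,s5,s0,s4,s6,s2,clk]
t=0: Δ0=00110100 Δ1=00110101 Δ2=00010101 Δ3=00011101 Δ4=00001101 | 4Δ
t=1: Δ0=00001101 Δ1=00001100 | 1Δ
t=2: Δ0=00001100 Δ1=00001101 Δ2=00101101 Δ3=00100101 Δ4=00110101 | 4Δ
t=3: Δ0=00110101 Δ1=00110100 | 1Δ
t=4: Δ0=00110100 Δ1=00110101 Δ2=00010101 Δ3=00011101 Δ4=00001101 | 4Δ
t=5: Δ0=00001101 Δ1=00001100 | 1Δ
t=6: Δ0=00001100 Δ1=00001101 Δ2=00101101 Δ3=00100101 Δ4=00110101 | 4Δ
t=7: Δ0=00110101 Δ1=00110100 | 1Δ

4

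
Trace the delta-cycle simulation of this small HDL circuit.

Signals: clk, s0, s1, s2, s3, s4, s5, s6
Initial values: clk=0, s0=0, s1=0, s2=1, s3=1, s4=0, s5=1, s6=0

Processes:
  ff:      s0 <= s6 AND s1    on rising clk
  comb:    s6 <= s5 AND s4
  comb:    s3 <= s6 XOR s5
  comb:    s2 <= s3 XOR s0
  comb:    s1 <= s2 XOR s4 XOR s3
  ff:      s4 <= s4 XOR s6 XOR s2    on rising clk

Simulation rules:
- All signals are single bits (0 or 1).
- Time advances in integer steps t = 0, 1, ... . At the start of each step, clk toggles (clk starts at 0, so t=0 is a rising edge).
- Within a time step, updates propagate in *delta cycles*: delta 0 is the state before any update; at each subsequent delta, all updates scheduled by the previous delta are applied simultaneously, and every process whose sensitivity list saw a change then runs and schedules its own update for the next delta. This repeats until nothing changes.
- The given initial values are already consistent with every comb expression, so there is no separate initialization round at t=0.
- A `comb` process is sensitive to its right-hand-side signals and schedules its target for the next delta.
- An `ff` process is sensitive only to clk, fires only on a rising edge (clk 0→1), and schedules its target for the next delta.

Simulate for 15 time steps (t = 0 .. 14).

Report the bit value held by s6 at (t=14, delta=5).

t0.Δ0 s4=0 s0=0 s5=1 s6=0 s3=1 s2=1 s1=0 clk=0
t0.Δ1 s4=0 s0=0 s5=1 s6=0 s3=1 s2=1 s1=0 clk=1
t0.Δ2 s4=1 s0=0 s5=1 s6=0 s3=1 s2=1 s1=0 clk=1
t0.Δ3 s4=1 s0=0 s5=1 s6=1 s3=1 s2=1 s1=1 clk=1
t0.Δ4 s4=1 s0=0 s5=1 s6=1 s3=0 s2=1 s1=1 clk=1
t0.Δ5 s4=1 s0=0 s5=1 s6=1 s3=0 s2=0 s1=0 clk=1
t0.Δ6 s4=1 s0=0 s5=1 s6=1 s3=0 s2=0 s1=1 clk=1
t1.Δ0 s4=1 s0=0 s5=1 s6=1 s3=0 s2=0 s1=1 clk=1
t1.Δ1 s4=1 s0=0 s5=1 s6=1 s3=0 s2=0 s1=1 clk=0
t2.Δ0 s4=1 s0=0 s5=1 s6=1 s3=0 s2=0 s1=1 clk=0
t2.Δ1 s4=1 s0=0 s5=1 s6=1 s3=0 s2=0 s1=1 clk=1
t2.Δ2 s4=0 s0=1 s5=1 s6=1 s3=0 s2=0 s1=1 clk=1
t2.Δ3 s4=0 s0=1 s5=1 s6=0 s3=0 s2=1 s1=0 clk=1
t2.Δ4 s4=0 s0=1 s5=1 s6=0 s3=1 s2=1 s1=1 clk=1
t2.Δ5 s4=0 s0=1 s5=1 s6=0 s3=1 s2=0 s1=0 clk=1
t2.Δ6 s4=0 s0=1 s5=1 s6=0 s3=1 s2=0 s1=1 clk=1
t3.Δ0 s4=0 s0=1 s5=1 s6=0 s3=1 s2=0 s1=1 clk=1
t3.Δ1 s4=0 s0=1 s5=1 s6=0 s3=1 s2=0 s1=1 clk=0
t4.Δ0 s4=0 s0=1 s5=1 s6=0 s3=1 s2=0 s1=1 clk=0
t4.Δ1 s4=0 s0=1 s5=1 s6=0 s3=1 s2=0 s1=1 clk=1
t4.Δ2 s4=0 s0=0 s5=1 s6=0 s3=1 s2=0 s1=1 clk=1
t4.Δ3 s4=0 s0=0 s5=1 s6=0 s3=1 s2=1 s1=1 clk=1
t4.Δ4 s4=0 s0=0 s5=1 s6=0 s3=1 s2=1 s1=0 clk=1
t5.Δ0 s4=0 s0=0 s5=1 s6=0 s3=1 s2=1 s1=0 clk=1
t5.Δ1 s4=0 s0=0 s5=1 s6=0 s3=1 s2=1 s1=0 clk=0
t6.Δ0 s4=0 s0=0 s5=1 s6=0 s3=1 s2=1 s1=0 clk=0
t6.Δ1 s4=0 s0=0 s5=1 s6=0 s3=1 s2=1 s1=0 clk=1
t6.Δ2 s4=1 s0=0 s5=1 s6=0 s3=1 s2=1 s1=0 clk=1
t6.Δ3 s4=1 s0=0 s5=1 s6=1 s3=1 s2=1 s1=1 clk=1
t6.Δ4 s4=1 s0=0 s5=1 s6=1 s3=0 s2=1 s1=1 clk=1
t6.Δ5 s4=1 s0=0 s5=1 s6=1 s3=0 s2=0 s1=0 clk=1
t6.Δ6 s4=1 s0=0 s5=1 s6=1 s3=0 s2=0 s1=1 clk=1
t7.Δ0 s4=1 s0=0 s5=1 s6=1 s3=0 s2=0 s1=1 clk=1
t7.Δ1 s4=1 s0=0 s5=1 s6=1 s3=0 s2=0 s1=1 clk=0
t8.Δ0 s4=1 s0=0 s5=1 s6=1 s3=0 s2=0 s1=1 clk=0
t8.Δ1 s4=1 s0=0 s5=1 s6=1 s3=0 s2=0 s1=1 clk=1
t8.Δ2 s4=0 s0=1 s5=1 s6=1 s3=0 s2=0 s1=1 clk=1
t8.Δ3 s4=0 s0=1 s5=1 s6=0 s3=0 s2=1 s1=0 clk=1
t8.Δ4 s4=0 s0=1 s5=1 s6=0 s3=1 s2=1 s1=1 clk=1
t8.Δ5 s4=0 s0=1 s5=1 s6=0 s3=1 s2=0 s1=0 clk=1
t8.Δ6 s4=0 s0=1 s5=1 s6=0 s3=1 s2=0 s1=1 clk=1
t9.Δ0 s4=0 s0=1 s5=1 s6=0 s3=1 s2=0 s1=1 clk=1
t9.Δ1 s4=0 s0=1 s5=1 s6=0 s3=1 s2=0 s1=1 clk=0
t10.Δ0 s4=0 s0=1 s5=1 s6=0 s3=1 s2=0 s1=1 clk=0
t10.Δ1 s4=0 s0=1 s5=1 s6=0 s3=1 s2=0 s1=1 clk=1
t10.Δ2 s4=0 s0=0 s5=1 s6=0 s3=1 s2=0 s1=1 clk=1
t10.Δ3 s4=0 s0=0 s5=1 s6=0 s3=1 s2=1 s1=1 clk=1
t10.Δ4 s4=0 s0=0 s5=1 s6=0 s3=1 s2=1 s1=0 clk=1
t11.Δ0 s4=0 s0=0 s5=1 s6=0 s3=1 s2=1 s1=0 clk=1
t11.Δ1 s4=0 s0=0 s5=1 s6=0 s3=1 s2=1 s1=0 clk=0
t12.Δ0 s4=0 s0=0 s5=1 s6=0 s3=1 s2=1 s1=0 clk=0
t12.Δ1 s4=0 s0=0 s5=1 s6=0 s3=1 s2=1 s1=0 clk=1
t12.Δ2 s4=1 s0=0 s5=1 s6=0 s3=1 s2=1 s1=0 clk=1
t12.Δ3 s4=1 s0=0 s5=1 s6=1 s3=1 s2=1 s1=1 clk=1
t12.Δ4 s4=1 s0=0 s5=1 s6=1 s3=0 s2=1 s1=1 clk=1
t12.Δ5 s4=1 s0=0 s5=1 s6=1 s3=0 s2=0 s1=0 clk=1
t12.Δ6 s4=1 s0=0 s5=1 s6=1 s3=0 s2=0 s1=1 clk=1
t13.Δ0 s4=1 s0=0 s5=1 s6=1 s3=0 s2=0 s1=1 clk=1
t13.Δ1 s4=1 s0=0 s5=1 s6=1 s3=0 s2=0 s1=1 clk=0
t14.Δ0 s4=1 s0=0 s5=1 s6=1 s3=0 s2=0 s1=1 clk=0
t14.Δ1 s4=1 s0=0 s5=1 s6=1 s3=0 s2=0 s1=1 clk=1
t14.Δ2 s4=0 s0=1 s5=1 s6=1 s3=0 s2=0 s1=1 clk=1
t14.Δ3 s4=0 s0=1 s5=1 s6=0 s3=0 s2=1 s1=0 clk=1
t14.Δ4 s4=0 s0=1 s5=1 s6=0 s3=1 s2=1 s1=1 clk=1
t14.Δ5 s4=0 s0=1 s5=1 s6=0 s3=1 s2=0 s1=0 clk=1
t14.Δ6 s4=0 s0=1 s5=1 s6=0 s3=1 s2=0 s1=1 clk=1

0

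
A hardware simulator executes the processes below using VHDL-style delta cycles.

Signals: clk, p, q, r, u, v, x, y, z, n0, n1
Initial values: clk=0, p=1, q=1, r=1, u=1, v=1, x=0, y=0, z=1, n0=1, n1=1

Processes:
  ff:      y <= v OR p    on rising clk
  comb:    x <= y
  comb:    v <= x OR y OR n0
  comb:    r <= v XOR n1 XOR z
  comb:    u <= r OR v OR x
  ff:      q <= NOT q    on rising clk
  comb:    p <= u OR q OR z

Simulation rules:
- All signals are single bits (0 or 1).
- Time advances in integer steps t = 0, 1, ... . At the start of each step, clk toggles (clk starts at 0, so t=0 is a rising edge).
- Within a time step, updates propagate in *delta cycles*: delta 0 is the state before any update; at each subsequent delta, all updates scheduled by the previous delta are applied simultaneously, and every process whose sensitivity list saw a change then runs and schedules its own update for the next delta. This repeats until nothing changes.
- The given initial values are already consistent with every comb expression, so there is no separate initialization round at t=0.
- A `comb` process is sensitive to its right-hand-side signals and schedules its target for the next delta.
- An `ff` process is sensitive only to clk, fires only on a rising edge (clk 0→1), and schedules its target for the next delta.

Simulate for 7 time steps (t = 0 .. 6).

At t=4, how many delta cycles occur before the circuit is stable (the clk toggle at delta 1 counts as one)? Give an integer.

2

[bits: r,x,p,z,v,n1,u,q,y,clk,n0]
t=0: Δ0=10111111001 Δ1=10111111011 Δ2=10111110111 Δ3=11111110111 | 3Δ
t=1: Δ0=11111110111 Δ1=11111110101 | 1Δ
t=2: Δ0=11111110101 Δ1=11111110111 Δ2=11111111111 | 2Δ
t=3: Δ0=11111111111 Δ1=11111111101 | 1Δ
t=4: Δ0=11111111101 Δ1=11111111111 Δ2=11111110111 | 2Δ
t=5: Δ0=11111110111 Δ1=11111110101 | 1Δ
t=6: Δ0=11111110101 Δ1=11111110111 Δ2=11111111111 | 2Δ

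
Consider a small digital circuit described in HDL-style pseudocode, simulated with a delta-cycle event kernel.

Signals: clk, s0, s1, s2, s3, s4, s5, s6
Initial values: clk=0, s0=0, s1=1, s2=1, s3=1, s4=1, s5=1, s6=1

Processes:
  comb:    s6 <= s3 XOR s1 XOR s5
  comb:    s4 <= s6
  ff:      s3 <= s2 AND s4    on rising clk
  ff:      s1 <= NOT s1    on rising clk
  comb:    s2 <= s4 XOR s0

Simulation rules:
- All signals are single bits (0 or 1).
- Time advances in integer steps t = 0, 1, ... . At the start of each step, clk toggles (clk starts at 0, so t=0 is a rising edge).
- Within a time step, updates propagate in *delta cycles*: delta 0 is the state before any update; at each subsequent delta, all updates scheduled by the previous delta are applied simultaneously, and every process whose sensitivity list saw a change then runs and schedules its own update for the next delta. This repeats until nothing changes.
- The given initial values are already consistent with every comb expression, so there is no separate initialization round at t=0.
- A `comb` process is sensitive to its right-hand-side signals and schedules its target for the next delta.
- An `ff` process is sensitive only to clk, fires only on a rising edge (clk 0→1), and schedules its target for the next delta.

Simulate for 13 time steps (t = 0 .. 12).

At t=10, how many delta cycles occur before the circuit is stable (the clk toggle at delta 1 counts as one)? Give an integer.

2

t0.Δ0 s3=1 s4=1 clk=0 s2=1 s5=1 s1=1 s6=1 s0=0
t0.Δ1 s3=1 s4=1 clk=1 s2=1 s5=1 s1=1 s6=1 s0=0
t0.Δ2 s3=1 s4=1 clk=1 s2=1 s5=1 s1=0 s6=1 s0=0
t0.Δ3 s3=1 s4=1 clk=1 s2=1 s5=1 s1=0 s6=0 s0=0
t0.Δ4 s3=1 s4=0 clk=1 s2=1 s5=1 s1=0 s6=0 s0=0
t0.Δ5 s3=1 s4=0 clk=1 s2=0 s5=1 s1=0 s6=0 s0=0
t1.Δ0 s3=1 s4=0 clk=1 s2=0 s5=1 s1=0 s6=0 s0=0
t1.Δ1 s3=1 s4=0 clk=0 s2=0 s5=1 s1=0 s6=0 s0=0
t2.Δ0 s3=1 s4=0 clk=0 s2=0 s5=1 s1=0 s6=0 s0=0
t2.Δ1 s3=1 s4=0 clk=1 s2=0 s5=1 s1=0 s6=0 s0=0
t2.Δ2 s3=0 s4=0 clk=1 s2=0 s5=1 s1=1 s6=0 s0=0
t3.Δ0 s3=0 s4=0 clk=1 s2=0 s5=1 s1=1 s6=0 s0=0
t3.Δ1 s3=0 s4=0 clk=0 s2=0 s5=1 s1=1 s6=0 s0=0
t4.Δ0 s3=0 s4=0 clk=0 s2=0 s5=1 s1=1 s6=0 s0=0
t4.Δ1 s3=0 s4=0 clk=1 s2=0 s5=1 s1=1 s6=0 s0=0
t4.Δ2 s3=0 s4=0 clk=1 s2=0 s5=1 s1=0 s6=0 s0=0
t4.Δ3 s3=0 s4=0 clk=1 s2=0 s5=1 s1=0 s6=1 s0=0
t4.Δ4 s3=0 s4=1 clk=1 s2=0 s5=1 s1=0 s6=1 s0=0
t4.Δ5 s3=0 s4=1 clk=1 s2=1 s5=1 s1=0 s6=1 s0=0
t5.Δ0 s3=0 s4=1 clk=1 s2=1 s5=1 s1=0 s6=1 s0=0
t5.Δ1 s3=0 s4=1 clk=0 s2=1 s5=1 s1=0 s6=1 s0=0
t6.Δ0 s3=0 s4=1 clk=0 s2=1 s5=1 s1=0 s6=1 s0=0
t6.Δ1 s3=0 s4=1 clk=1 s2=1 s5=1 s1=0 s6=1 s0=0
t6.Δ2 s3=1 s4=1 clk=1 s2=1 s5=1 s1=1 s6=1 s0=0
t7.Δ0 s3=1 s4=1 clk=1 s2=1 s5=1 s1=1 s6=1 s0=0
t7.Δ1 s3=1 s4=1 clk=0 s2=1 s5=1 s1=1 s6=1 s0=0
t8.Δ0 s3=1 s4=1 clk=0 s2=1 s5=1 s1=1 s6=1 s0=0
t8.Δ1 s3=1 s4=1 clk=1 s2=1 s5=1 s1=1 s6=1 s0=0
t8.Δ2 s3=1 s4=1 clk=1 s2=1 s5=1 s1=0 s6=1 s0=0
t8.Δ3 s3=1 s4=1 clk=1 s2=1 s5=1 s1=0 s6=0 s0=0
t8.Δ4 s3=1 s4=0 clk=1 s2=1 s5=1 s1=0 s6=0 s0=0
t8.Δ5 s3=1 s4=0 clk=1 s2=0 s5=1 s1=0 s6=0 s0=0
t9.Δ0 s3=1 s4=0 clk=1 s2=0 s5=1 s1=0 s6=0 s0=0
t9.Δ1 s3=1 s4=0 clk=0 s2=0 s5=1 s1=0 s6=0 s0=0
t10.Δ0 s3=1 s4=0 clk=0 s2=0 s5=1 s1=0 s6=0 s0=0
t10.Δ1 s3=1 s4=0 clk=1 s2=0 s5=1 s1=0 s6=0 s0=0
t10.Δ2 s3=0 s4=0 clk=1 s2=0 s5=1 s1=1 s6=0 s0=0
t11.Δ0 s3=0 s4=0 clk=1 s2=0 s5=1 s1=1 s6=0 s0=0
t11.Δ1 s3=0 s4=0 clk=0 s2=0 s5=1 s1=1 s6=0 s0=0
t12.Δ0 s3=0 s4=0 clk=0 s2=0 s5=1 s1=1 s6=0 s0=0
t12.Δ1 s3=0 s4=0 clk=1 s2=0 s5=1 s1=1 s6=0 s0=0
t12.Δ2 s3=0 s4=0 clk=1 s2=0 s5=1 s1=0 s6=0 s0=0
t12.Δ3 s3=0 s4=0 clk=1 s2=0 s5=1 s1=0 s6=1 s0=0
t12.Δ4 s3=0 s4=1 clk=1 s2=0 s5=1 s1=0 s6=1 s0=0
t12.Δ5 s3=0 s4=1 clk=1 s2=1 s5=1 s1=0 s6=1 s0=0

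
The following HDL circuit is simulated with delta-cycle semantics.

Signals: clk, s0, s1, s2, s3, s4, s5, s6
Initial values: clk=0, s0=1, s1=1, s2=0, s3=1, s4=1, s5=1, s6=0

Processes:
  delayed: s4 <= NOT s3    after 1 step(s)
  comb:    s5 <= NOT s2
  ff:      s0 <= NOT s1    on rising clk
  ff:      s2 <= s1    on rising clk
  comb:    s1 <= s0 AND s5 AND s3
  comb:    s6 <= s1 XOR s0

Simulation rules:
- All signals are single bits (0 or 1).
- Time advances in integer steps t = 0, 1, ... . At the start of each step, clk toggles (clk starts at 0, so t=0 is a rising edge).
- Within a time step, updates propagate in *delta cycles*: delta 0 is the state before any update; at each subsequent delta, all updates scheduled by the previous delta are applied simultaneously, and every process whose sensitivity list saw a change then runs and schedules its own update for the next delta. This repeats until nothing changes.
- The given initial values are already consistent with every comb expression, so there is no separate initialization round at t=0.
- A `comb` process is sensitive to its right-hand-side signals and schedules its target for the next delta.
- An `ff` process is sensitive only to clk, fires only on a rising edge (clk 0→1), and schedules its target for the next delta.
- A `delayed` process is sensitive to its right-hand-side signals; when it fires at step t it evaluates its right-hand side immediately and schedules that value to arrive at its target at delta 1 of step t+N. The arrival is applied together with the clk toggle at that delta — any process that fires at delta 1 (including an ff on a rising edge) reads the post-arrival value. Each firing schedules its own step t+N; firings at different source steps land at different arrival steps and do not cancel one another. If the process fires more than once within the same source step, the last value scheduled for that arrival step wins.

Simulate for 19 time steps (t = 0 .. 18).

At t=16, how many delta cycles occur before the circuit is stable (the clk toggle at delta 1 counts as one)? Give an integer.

t0.Δ0 s1=1 s2=0 s4=1 s3=1 s6=0 s5=1 clk=0 s0=1
t0.Δ1 s1=1 s2=0 s4=1 s3=1 s6=0 s5=1 clk=1 s0=1
t0.Δ2 s1=1 s2=1 s4=1 s3=1 s6=0 s5=1 clk=1 s0=0
t0.Δ3 s1=0 s2=1 s4=1 s3=1 s6=1 s5=0 clk=1 s0=0
t0.Δ4 s1=0 s2=1 s4=1 s3=1 s6=0 s5=0 clk=1 s0=0
t1.Δ0 s1=0 s2=1 s4=1 s3=1 s6=0 s5=0 clk=1 s0=0
t1.Δ1 s1=0 s2=1 s4=1 s3=1 s6=0 s5=0 clk=0 s0=0
t2.Δ0 s1=0 s2=1 s4=1 s3=1 s6=0 s5=0 clk=0 s0=0
t2.Δ1 s1=0 s2=1 s4=1 s3=1 s6=0 s5=0 clk=1 s0=0
t2.Δ2 s1=0 s2=0 s4=1 s3=1 s6=0 s5=0 clk=1 s0=1
t2.Δ3 s1=0 s2=0 s4=1 s3=1 s6=1 s5=1 clk=1 s0=1
t2.Δ4 s1=1 s2=0 s4=1 s3=1 s6=1 s5=1 clk=1 s0=1
t2.Δ5 s1=1 s2=0 s4=1 s3=1 s6=0 s5=1 clk=1 s0=1
t3.Δ0 s1=1 s2=0 s4=1 s3=1 s6=0 s5=1 clk=1 s0=1
t3.Δ1 s1=1 s2=0 s4=1 s3=1 s6=0 s5=1 clk=0 s0=1
t4.Δ0 s1=1 s2=0 s4=1 s3=1 s6=0 s5=1 clk=0 s0=1
t4.Δ1 s1=1 s2=0 s4=1 s3=1 s6=0 s5=1 clk=1 s0=1
t4.Δ2 s1=1 s2=1 s4=1 s3=1 s6=0 s5=1 clk=1 s0=0
t4.Δ3 s1=0 s2=1 s4=1 s3=1 s6=1 s5=0 clk=1 s0=0
t4.Δ4 s1=0 s2=1 s4=1 s3=1 s6=0 s5=0 clk=1 s0=0
t5.Δ0 s1=0 s2=1 s4=1 s3=1 s6=0 s5=0 clk=1 s0=0
t5.Δ1 s1=0 s2=1 s4=1 s3=1 s6=0 s5=0 clk=0 s0=0
t6.Δ0 s1=0 s2=1 s4=1 s3=1 s6=0 s5=0 clk=0 s0=0
t6.Δ1 s1=0 s2=1 s4=1 s3=1 s6=0 s5=0 clk=1 s0=0
t6.Δ2 s1=0 s2=0 s4=1 s3=1 s6=0 s5=0 clk=1 s0=1
t6.Δ3 s1=0 s2=0 s4=1 s3=1 s6=1 s5=1 clk=1 s0=1
t6.Δ4 s1=1 s2=0 s4=1 s3=1 s6=1 s5=1 clk=1 s0=1
t6.Δ5 s1=1 s2=0 s4=1 s3=1 s6=0 s5=1 clk=1 s0=1
t7.Δ0 s1=1 s2=0 s4=1 s3=1 s6=0 s5=1 clk=1 s0=1
t7.Δ1 s1=1 s2=0 s4=1 s3=1 s6=0 s5=1 clk=0 s0=1
t8.Δ0 s1=1 s2=0 s4=1 s3=1 s6=0 s5=1 clk=0 s0=1
t8.Δ1 s1=1 s2=0 s4=1 s3=1 s6=0 s5=1 clk=1 s0=1
t8.Δ2 s1=1 s2=1 s4=1 s3=1 s6=0 s5=1 clk=1 s0=0
t8.Δ3 s1=0 s2=1 s4=1 s3=1 s6=1 s5=0 clk=1 s0=0
t8.Δ4 s1=0 s2=1 s4=1 s3=1 s6=0 s5=0 clk=1 s0=0
t9.Δ0 s1=0 s2=1 s4=1 s3=1 s6=0 s5=0 clk=1 s0=0
t9.Δ1 s1=0 s2=1 s4=1 s3=1 s6=0 s5=0 clk=0 s0=0
t10.Δ0 s1=0 s2=1 s4=1 s3=1 s6=0 s5=0 clk=0 s0=0
t10.Δ1 s1=0 s2=1 s4=1 s3=1 s6=0 s5=0 clk=1 s0=0
t10.Δ2 s1=0 s2=0 s4=1 s3=1 s6=0 s5=0 clk=1 s0=1
t10.Δ3 s1=0 s2=0 s4=1 s3=1 s6=1 s5=1 clk=1 s0=1
t10.Δ4 s1=1 s2=0 s4=1 s3=1 s6=1 s5=1 clk=1 s0=1
t10.Δ5 s1=1 s2=0 s4=1 s3=1 s6=0 s5=1 clk=1 s0=1
t11.Δ0 s1=1 s2=0 s4=1 s3=1 s6=0 s5=1 clk=1 s0=1
t11.Δ1 s1=1 s2=0 s4=1 s3=1 s6=0 s5=1 clk=0 s0=1
t12.Δ0 s1=1 s2=0 s4=1 s3=1 s6=0 s5=1 clk=0 s0=1
t12.Δ1 s1=1 s2=0 s4=1 s3=1 s6=0 s5=1 clk=1 s0=1
t12.Δ2 s1=1 s2=1 s4=1 s3=1 s6=0 s5=1 clk=1 s0=0
t12.Δ3 s1=0 s2=1 s4=1 s3=1 s6=1 s5=0 clk=1 s0=0
t12.Δ4 s1=0 s2=1 s4=1 s3=1 s6=0 s5=0 clk=1 s0=0
t13.Δ0 s1=0 s2=1 s4=1 s3=1 s6=0 s5=0 clk=1 s0=0
t13.Δ1 s1=0 s2=1 s4=1 s3=1 s6=0 s5=0 clk=0 s0=0
t14.Δ0 s1=0 s2=1 s4=1 s3=1 s6=0 s5=0 clk=0 s0=0
t14.Δ1 s1=0 s2=1 s4=1 s3=1 s6=0 s5=0 clk=1 s0=0
t14.Δ2 s1=0 s2=0 s4=1 s3=1 s6=0 s5=0 clk=1 s0=1
t14.Δ3 s1=0 s2=0 s4=1 s3=1 s6=1 s5=1 clk=1 s0=1
t14.Δ4 s1=1 s2=0 s4=1 s3=1 s6=1 s5=1 clk=1 s0=1
t14.Δ5 s1=1 s2=0 s4=1 s3=1 s6=0 s5=1 clk=1 s0=1
t15.Δ0 s1=1 s2=0 s4=1 s3=1 s6=0 s5=1 clk=1 s0=1
t15.Δ1 s1=1 s2=0 s4=1 s3=1 s6=0 s5=1 clk=0 s0=1
t16.Δ0 s1=1 s2=0 s4=1 s3=1 s6=0 s5=1 clk=0 s0=1
t16.Δ1 s1=1 s2=0 s4=1 s3=1 s6=0 s5=1 clk=1 s0=1
t16.Δ2 s1=1 s2=1 s4=1 s3=1 s6=0 s5=1 clk=1 s0=0
t16.Δ3 s1=0 s2=1 s4=1 s3=1 s6=1 s5=0 clk=1 s0=0
t16.Δ4 s1=0 s2=1 s4=1 s3=1 s6=0 s5=0 clk=1 s0=0
t17.Δ0 s1=0 s2=1 s4=1 s3=1 s6=0 s5=0 clk=1 s0=0
t17.Δ1 s1=0 s2=1 s4=1 s3=1 s6=0 s5=0 clk=0 s0=0
t18.Δ0 s1=0 s2=1 s4=1 s3=1 s6=0 s5=0 clk=0 s0=0
t18.Δ1 s1=0 s2=1 s4=1 s3=1 s6=0 s5=0 clk=1 s0=0
t18.Δ2 s1=0 s2=0 s4=1 s3=1 s6=0 s5=0 clk=1 s0=1
t18.Δ3 s1=0 s2=0 s4=1 s3=1 s6=1 s5=1 clk=1 s0=1
t18.Δ4 s1=1 s2=0 s4=1 s3=1 s6=1 s5=1 clk=1 s0=1
t18.Δ5 s1=1 s2=0 s4=1 s3=1 s6=0 s5=1 clk=1 s0=1

4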